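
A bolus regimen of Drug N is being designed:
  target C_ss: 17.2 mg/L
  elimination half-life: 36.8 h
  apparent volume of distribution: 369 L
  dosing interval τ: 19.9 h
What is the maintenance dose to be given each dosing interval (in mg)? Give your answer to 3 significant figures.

k = ln2 / t½ = 0.693147 / 36.8 = 0.01884 h⁻¹
CL = k × Vd = 0.01884 × 369 = 6.952 L/h
At steady state, Dose/τ = Css × CL.
Dose = Css × CL × τ = 17.2 × 6.952 × 19.9 = 2380 mg

2380 mg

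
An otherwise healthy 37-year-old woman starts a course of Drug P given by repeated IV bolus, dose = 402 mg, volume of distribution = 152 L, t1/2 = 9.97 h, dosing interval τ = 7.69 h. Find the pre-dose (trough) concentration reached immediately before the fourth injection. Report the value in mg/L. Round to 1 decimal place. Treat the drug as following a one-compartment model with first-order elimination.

C₀ per dose = Dose / Vd = 402 / 152 = 2.645 mg/L
k = ln2 / t½ = 0.693147 / 9.97 = 0.06952 h⁻¹
Fraction remaining after one interval: r = e^(−kτ) = e^(−0.06952 × 7.69) = 0.5859
Before dose 4, 3 doses have been given (aged 1τ, 2τ, 3τ).
C_trough = C₀ × (r + r² + … + r^3) = C₀ × r(1−r^3)/(1−r)
        = 2.645 × 0.5859 × (1 − 0.2011) / (1 − 0.5859) = 2.990 mg/L

3.0 mg/L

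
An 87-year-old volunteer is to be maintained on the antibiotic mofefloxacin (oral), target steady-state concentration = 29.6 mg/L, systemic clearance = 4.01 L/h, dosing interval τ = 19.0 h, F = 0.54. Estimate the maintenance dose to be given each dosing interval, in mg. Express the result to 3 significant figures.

At steady state, F × (Dose/τ) = Css × CL.
Dose = Css × CL × τ / F = 29.6 × 4.010 × 19.0 / 0.54 = 4176 mg

4180 mg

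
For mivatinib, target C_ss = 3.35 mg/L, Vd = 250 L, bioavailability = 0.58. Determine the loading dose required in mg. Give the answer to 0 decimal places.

LD = Css × Vd / F = 3.35 × 250 / 0.58 = 1444 mg

1444 mg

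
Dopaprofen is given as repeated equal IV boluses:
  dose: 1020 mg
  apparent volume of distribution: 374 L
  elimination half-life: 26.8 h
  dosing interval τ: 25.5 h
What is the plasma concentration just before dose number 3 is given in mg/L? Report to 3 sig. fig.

C₀ per dose = Dose / Vd = 1020 / 374 = 2.727 mg/L
k = ln2 / t½ = 0.693147 / 26.8 = 0.02586 h⁻¹
Fraction remaining after one interval: r = e^(−kτ) = e^(−0.02586 × 25.5) = 0.5171
Before dose 3, 2 doses have been given (aged 1τ, 2τ).
C_trough = C₀ × (r + r²) = 2.727 × (0.5171 + 0.2674) = 2.139 mg/L

2.14 mg/L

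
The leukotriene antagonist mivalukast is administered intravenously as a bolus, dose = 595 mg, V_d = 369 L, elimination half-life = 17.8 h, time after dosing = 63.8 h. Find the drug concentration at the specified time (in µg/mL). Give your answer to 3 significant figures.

0.134 µg/mL

C₀ = Dose / Vd = 595.0 / 369 = 1.612 mg/L
k = ln2 / t½ = 0.693147 / 17.8 = 0.03894 h⁻¹
C = C₀ · e^(−k·t) = 1.612 × e^(−0.03894 × 63.8)
  = 1.612 × 0.08338 = 0.1344 mg/L
(0.1344 mg/L = 0.1344 µg/mL)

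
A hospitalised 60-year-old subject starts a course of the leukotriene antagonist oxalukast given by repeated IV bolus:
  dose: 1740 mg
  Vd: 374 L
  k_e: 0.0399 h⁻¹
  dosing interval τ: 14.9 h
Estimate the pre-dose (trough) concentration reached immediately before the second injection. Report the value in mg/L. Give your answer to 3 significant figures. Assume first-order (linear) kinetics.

C₀ per dose = Dose / Vd = 1740 / 374 = 4.652 mg/L
Fraction remaining after one interval: r = e^(−kτ) = e^(−0.03990 × 14.9) = 0.5518
Before dose 2, 1 dose has been given (aged 1τ).
C_trough = C₀ × r = 4.652 × 0.5518 = 2.567 mg/L

2.57 mg/L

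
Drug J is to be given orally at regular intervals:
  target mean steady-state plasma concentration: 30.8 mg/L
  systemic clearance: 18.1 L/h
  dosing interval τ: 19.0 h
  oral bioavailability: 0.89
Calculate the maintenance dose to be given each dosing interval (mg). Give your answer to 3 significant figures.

11900 mg

At steady state, F × (Dose/τ) = Css × CL.
Dose = Css × CL × τ / F = 30.8 × 18.10 × 19.0 / 0.89 = 11900 mg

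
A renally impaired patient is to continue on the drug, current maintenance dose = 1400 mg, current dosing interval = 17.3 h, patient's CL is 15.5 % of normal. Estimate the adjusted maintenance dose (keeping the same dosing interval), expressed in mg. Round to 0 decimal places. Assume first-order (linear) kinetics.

217 mg

To keep the same average steady-state level, dosing rate must scale with clearance.
CL ratio = 15.5 / 100 = 0.1550
New dose (same interval) = 1400 × 0.1550 = 217.0 mg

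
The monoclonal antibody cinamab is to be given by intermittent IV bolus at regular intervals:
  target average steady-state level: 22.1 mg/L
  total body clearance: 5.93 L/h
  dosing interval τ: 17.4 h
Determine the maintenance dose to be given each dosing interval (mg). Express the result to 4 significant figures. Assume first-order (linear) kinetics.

2280 mg

At steady state, Dose/τ = Css × CL.
Dose = Css × CL × τ = 22.1 × 5.930 × 17.4 = 2280 mg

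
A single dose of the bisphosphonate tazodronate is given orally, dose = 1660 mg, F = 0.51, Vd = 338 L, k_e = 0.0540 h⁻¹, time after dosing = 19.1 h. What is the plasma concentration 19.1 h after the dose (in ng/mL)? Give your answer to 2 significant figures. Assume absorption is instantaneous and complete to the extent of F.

Amount reaching circulation = F × Dose = 0.51 × 1660 = 846.6 mg
C₀ = F·Dose / Vd = 846.6 / 338 = 2.505 mg/L
C = C₀ · e^(−k·t) = 2.505 × e^(−0.05400 × 19.1)
  = 2.505 × 0.3565 = 0.8930 mg/L
Convert: 0.8930 mg/L × 1000 = 893.0 ng/mL

890 ng/mL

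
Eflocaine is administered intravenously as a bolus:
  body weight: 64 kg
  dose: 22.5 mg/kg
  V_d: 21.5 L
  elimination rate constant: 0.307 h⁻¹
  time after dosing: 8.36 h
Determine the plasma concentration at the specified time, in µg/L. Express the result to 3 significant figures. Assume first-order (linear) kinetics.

Total dose = 22.5 × 64 = 1440 mg
C₀ = Dose / Vd = 1440 / 21.5 = 66.98 mg/L
C = C₀ · e^(−k·t) = 66.98 × e^(−0.3070 × 8.36)
  = 66.98 × 0.07680 = 5.144 mg/L
Convert: 5.144 mg/L × 1000 = 5144 µg/L

5140 µg/L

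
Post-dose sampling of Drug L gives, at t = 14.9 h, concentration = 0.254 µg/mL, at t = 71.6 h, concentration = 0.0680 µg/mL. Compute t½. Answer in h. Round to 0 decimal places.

30 h

k = ln(C₁/C₂) / (t₂ − t₁) = ln(0.254/0.0680) / (71.6 − 14.9)
  = 1.318 / 56.70 = 0.02325 h⁻¹
t½ = ln2 / k = 0.693147 / 0.02325 = 29.81 h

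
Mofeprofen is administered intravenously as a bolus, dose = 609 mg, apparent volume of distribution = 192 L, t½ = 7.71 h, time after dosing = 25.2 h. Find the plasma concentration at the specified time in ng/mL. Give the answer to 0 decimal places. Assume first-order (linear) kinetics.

C₀ = Dose / Vd = 609.0 / 192 = 3.172 mg/L
k = ln2 / t½ = 0.693147 / 7.71 = 0.08990 h⁻¹
C = C₀ · e^(−k·t) = 3.172 × e^(−0.08990 × 25.2)
  = 3.172 × 0.1038 = 0.3293 mg/L
Convert: 0.3293 mg/L × 1000 = 329.3 ng/mL

329 ng/mL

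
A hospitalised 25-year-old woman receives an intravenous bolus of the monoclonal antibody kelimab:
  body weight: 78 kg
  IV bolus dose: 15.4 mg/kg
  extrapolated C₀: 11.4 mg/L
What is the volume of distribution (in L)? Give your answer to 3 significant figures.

105 L

Dose = 15.4 × 78 = 1201 mg
Vd = Dose / C₀ = 1201 / 11.4 = 105.4 L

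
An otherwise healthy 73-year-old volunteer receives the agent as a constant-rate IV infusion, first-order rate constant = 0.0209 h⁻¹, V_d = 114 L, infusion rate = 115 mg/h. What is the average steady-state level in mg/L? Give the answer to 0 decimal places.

CL = k × Vd = 0.02090 × 114 = 2.383 L/h
At steady state Css = R₀ / CL = 115 / 2.383 = 48.26 mg/L

48 mg/L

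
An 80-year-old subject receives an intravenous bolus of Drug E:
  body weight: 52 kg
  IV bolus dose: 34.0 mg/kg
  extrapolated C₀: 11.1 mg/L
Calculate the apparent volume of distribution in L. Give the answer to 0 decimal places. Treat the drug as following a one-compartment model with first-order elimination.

159 L

Dose = 34.0 × 52 = 1768 mg
Vd = Dose / C₀ = 1768 / 11.1 = 159.3 L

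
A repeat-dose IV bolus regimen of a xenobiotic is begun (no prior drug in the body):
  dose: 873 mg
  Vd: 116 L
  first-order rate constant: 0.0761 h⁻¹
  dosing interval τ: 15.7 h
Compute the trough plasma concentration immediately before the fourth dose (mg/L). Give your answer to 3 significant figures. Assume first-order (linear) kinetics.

C₀ per dose = Dose / Vd = 873 / 116 = 7.526 mg/L
Fraction remaining after one interval: r = e^(−kτ) = e^(−0.07610 × 15.7) = 0.3028
Before dose 4, 3 doses have been given (aged 1τ, 2τ, 3τ).
C_trough = C₀ × (r + r² + … + r^3) = C₀ × r(1−r^3)/(1−r)
        = 7.526 × 0.3028 × (1 − 0.02776) / (1 − 0.3028) = 3.178 mg/L

3.18 mg/L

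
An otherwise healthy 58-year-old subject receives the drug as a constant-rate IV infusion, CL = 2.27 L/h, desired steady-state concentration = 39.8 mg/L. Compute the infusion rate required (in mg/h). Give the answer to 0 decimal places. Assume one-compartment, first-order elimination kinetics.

90 mg/h

At steady state, infusion rate R₀ = Css × CL = 39.8 × 2.270 = 90.35 mg/h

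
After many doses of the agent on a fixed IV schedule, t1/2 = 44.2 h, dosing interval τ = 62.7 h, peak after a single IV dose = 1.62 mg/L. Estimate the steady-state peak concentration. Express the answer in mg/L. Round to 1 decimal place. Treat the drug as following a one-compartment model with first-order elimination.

k = ln2 / t½ = 0.693147 / 44.2 = 0.01568 h⁻¹
e^(−kτ) = e^(−0.01568 × 62.7) = 0.3741
Accumulation ratio R = 1 / (1 − e^(−kτ)) = 1 / (1 − 0.3741) = 1.598
Steady-state peak = C₀ × R = 1.62 × 1.598 = 2.589 mg/L

2.6 mg/L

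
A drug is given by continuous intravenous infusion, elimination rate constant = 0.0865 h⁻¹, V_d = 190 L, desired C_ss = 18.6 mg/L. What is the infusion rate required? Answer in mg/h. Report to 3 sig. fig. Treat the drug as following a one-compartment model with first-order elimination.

306 mg/h

CL = k × Vd = 0.08650 × 190 = 16.44 L/h
At steady state, infusion rate R₀ = Css × CL = 18.6 × 16.44 = 305.8 mg/h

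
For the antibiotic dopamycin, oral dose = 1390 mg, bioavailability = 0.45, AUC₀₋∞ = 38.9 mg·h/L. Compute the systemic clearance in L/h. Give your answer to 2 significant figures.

16 L/h

CL = F·Dose / AUC = 0.45 × 1390 / 38.9 = 16.08 L/h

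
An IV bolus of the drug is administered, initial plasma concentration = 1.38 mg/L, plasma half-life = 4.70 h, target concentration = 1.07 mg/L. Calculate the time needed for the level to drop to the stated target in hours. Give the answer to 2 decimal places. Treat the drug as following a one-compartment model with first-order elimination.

k = ln2 / t½ = 0.693147 / 4.70 = 0.1475 h⁻¹
t = ln(C₀ / C) / k = ln(1.380 / 1.07) / 0.1475
  = ln(1.290) / 0.1475 = 0.2546 / 0.1475 = 1.726 h

1.73 h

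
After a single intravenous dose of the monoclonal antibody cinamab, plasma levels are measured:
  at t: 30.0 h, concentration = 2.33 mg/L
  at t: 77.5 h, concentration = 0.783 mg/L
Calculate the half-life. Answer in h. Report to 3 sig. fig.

k = ln(C₁/C₂) / (t₂ − t₁) = ln(2.33/0.783) / (77.5 − 30.0)
  = 1.090 / 47.50 = 0.02295 h⁻¹
t½ = ln2 / k = 0.693147 / 0.02295 = 30.20 h

30.2 h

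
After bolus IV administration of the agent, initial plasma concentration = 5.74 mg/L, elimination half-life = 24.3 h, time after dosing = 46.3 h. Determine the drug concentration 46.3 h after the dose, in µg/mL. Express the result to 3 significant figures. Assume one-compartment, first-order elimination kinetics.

1.53 µg/mL

k = ln2 / t½ = 0.693147 / 24.3 = 0.02852 h⁻¹
C = C₀ · e^(−k·t) = 5.740 × e^(−0.02852 × 46.3)
  = 5.740 × 0.2670 = 1.533 mg/L
(1.533 mg/L = 1.533 µg/mL)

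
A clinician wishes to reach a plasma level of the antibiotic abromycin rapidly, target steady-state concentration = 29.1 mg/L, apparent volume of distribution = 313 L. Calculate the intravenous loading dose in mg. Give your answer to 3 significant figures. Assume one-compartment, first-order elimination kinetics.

9110 mg

LD = Css × Vd = 29.1 × 313 = 9108 mg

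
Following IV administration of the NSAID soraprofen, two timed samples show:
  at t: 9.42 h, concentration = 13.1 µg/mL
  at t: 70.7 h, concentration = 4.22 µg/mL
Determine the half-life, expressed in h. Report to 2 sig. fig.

37 h

k = ln(C₁/C₂) / (t₂ − t₁) = ln(13.1/4.22) / (70.7 − 9.42)
  = 1.133 / 61.28 = 0.01849 h⁻¹
t½ = ln2 / k = 0.693147 / 0.01849 = 37.49 h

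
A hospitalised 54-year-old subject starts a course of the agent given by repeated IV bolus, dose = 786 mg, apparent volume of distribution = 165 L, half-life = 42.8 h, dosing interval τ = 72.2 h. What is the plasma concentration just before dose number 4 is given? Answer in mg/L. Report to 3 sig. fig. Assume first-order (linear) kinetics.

2.08 mg/L

C₀ per dose = Dose / Vd = 786 / 165 = 4.764 mg/L
k = ln2 / t½ = 0.693147 / 42.8 = 0.01620 h⁻¹
Fraction remaining after one interval: r = e^(−kτ) = e^(−0.01620 × 72.2) = 0.3105
Before dose 4, 3 doses have been given (aged 1τ, 2τ, 3τ).
C_trough = C₀ × (r + r² + … + r^3) = C₀ × r(1−r^3)/(1−r)
        = 4.764 × 0.3105 × (1 − 0.02994) / (1 − 0.3105) = 2.081 mg/L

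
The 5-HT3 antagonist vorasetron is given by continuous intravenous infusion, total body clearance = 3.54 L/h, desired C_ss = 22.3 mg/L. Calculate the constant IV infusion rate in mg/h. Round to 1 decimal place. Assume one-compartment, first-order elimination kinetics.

At steady state, infusion rate R₀ = Css × CL = 22.3 × 3.540 = 78.94 mg/h

78.9 mg/h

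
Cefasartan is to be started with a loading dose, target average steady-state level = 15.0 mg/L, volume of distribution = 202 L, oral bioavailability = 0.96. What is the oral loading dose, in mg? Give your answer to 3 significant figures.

3160 mg

LD = Css × Vd / F = 15.0 × 202 / 0.96 = 3156 mg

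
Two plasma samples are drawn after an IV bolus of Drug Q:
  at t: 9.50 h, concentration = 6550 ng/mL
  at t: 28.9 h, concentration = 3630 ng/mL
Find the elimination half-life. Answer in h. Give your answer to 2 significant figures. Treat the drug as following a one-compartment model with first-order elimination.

23 h

k = ln(C₁/C₂) / (t₂ − t₁) = ln(6550/3630) / (28.9 − 9.50)
  = 0.5902 / 19.40 = 0.03042 h⁻¹
t½ = ln2 / k = 0.693147 / 0.03042 = 22.79 h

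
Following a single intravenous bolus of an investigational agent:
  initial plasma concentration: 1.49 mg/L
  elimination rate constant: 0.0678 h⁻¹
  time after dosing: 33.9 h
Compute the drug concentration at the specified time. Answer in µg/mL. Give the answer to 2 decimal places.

C = C₀ · e^(−k·t) = 1.490 × e^(−0.06780 × 33.9)
  = 1.490 × 0.1004 = 0.1496 mg/L
(0.1496 mg/L = 0.1496 µg/mL)

0.15 µg/mL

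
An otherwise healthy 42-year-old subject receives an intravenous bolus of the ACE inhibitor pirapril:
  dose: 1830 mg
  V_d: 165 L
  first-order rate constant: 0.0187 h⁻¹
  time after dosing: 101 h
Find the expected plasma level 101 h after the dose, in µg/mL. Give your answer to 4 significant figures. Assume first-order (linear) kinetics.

1.678 µg/mL

C₀ = Dose / Vd = 1830 / 165 = 11.09 mg/L
C = C₀ · e^(−k·t) = 11.09 × e^(−0.01870 × 101)
  = 11.09 × 0.1513 = 1.678 mg/L
(1.678 mg/L = 1.678 µg/mL)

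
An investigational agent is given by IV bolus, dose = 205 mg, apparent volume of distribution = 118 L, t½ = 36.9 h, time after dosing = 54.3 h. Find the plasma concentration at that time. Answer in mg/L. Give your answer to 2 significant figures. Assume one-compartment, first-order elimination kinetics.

C₀ = Dose / Vd = 205.0 / 118 = 1.737 mg/L
k = ln2 / t½ = 0.693147 / 36.9 = 0.01878 h⁻¹
C = C₀ · e^(−k·t) = 1.737 × e^(−0.01878 × 54.3)
  = 1.737 × 0.3607 = 0.6265 mg/L

0.63 mg/L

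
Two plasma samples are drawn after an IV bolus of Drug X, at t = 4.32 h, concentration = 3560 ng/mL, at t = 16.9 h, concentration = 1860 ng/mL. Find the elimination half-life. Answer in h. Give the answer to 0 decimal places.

k = ln(C₁/C₂) / (t₂ − t₁) = ln(3560/1860) / (16.9 − 4.32)
  = 0.6492 / 12.58 = 0.05161 h⁻¹
t½ = ln2 / k = 0.693147 / 0.05161 = 13.43 h

13 h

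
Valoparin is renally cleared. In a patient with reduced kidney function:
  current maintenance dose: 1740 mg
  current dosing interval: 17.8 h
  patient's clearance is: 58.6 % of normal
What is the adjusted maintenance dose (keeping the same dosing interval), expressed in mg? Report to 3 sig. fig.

To keep the same average steady-state level, dosing rate must scale with clearance.
CL ratio = 58.6 / 100 = 0.5860
New dose (same interval) = 1740 × 0.5860 = 1020 mg

1020 mg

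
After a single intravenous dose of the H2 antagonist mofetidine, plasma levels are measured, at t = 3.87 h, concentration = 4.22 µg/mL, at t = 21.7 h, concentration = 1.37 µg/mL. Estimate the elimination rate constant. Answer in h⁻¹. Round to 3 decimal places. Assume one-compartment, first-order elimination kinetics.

k = ln(C₁/C₂) / (t₂ − t₁) = ln(4.22/1.37) / (21.7 − 3.87)
  = 1.125 / 17.83 = 0.06310 h⁻¹

0.063 h⁻¹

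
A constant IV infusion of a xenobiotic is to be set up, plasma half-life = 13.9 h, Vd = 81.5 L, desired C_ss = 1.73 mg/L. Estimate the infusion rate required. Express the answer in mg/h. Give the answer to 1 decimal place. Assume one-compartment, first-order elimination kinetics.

7.0 mg/h

k = ln2 / t½ = 0.693147 / 13.9 = 0.04987 h⁻¹
CL = k × Vd = 0.04987 × 81.5 = 4.064 L/h
At steady state, infusion rate R₀ = Css × CL = 1.73 × 4.064 = 7.031 mg/h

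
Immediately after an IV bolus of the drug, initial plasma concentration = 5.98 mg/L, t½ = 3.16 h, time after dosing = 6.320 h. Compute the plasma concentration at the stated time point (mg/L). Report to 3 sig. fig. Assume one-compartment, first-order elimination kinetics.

1.50 mg/L

k = ln2 / t½ = 0.693147 / 3.16 = 0.2194 h⁻¹
t / t½ = 6.320 / 3.16 = 2 half-lives
C = C₀ × (1/2)^2 = 5.980 × 0.2500 = 1.495 mg/L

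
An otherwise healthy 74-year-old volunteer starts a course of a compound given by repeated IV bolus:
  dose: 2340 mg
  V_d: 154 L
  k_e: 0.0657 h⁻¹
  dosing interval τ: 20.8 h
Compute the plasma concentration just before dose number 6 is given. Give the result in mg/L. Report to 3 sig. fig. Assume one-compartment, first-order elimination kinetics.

C₀ per dose = Dose / Vd = 2340 / 154 = 15.19 mg/L
Fraction remaining after one interval: r = e^(−kτ) = e^(−0.06570 × 20.8) = 0.2550
Before dose 6, 5 doses have been given (aged 1τ, 2τ, 3τ, 4τ, 5τ).
C_trough = C₀ × (r + r² + … + r^5) = C₀ × r(1−r^5)/(1−r)
        = 15.19 × 0.2550 × (1 − 0.001078) / (1 − 0.2550) = 5.194 mg/L

5.19 mg/L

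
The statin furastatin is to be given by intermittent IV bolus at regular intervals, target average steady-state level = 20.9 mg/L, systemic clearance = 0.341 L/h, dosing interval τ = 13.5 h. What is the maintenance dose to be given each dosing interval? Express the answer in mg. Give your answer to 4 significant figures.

96.21 mg

At steady state, Dose/τ = Css × CL.
Dose = Css × CL × τ = 20.9 × 0.3410 × 13.5 = 96.21 mg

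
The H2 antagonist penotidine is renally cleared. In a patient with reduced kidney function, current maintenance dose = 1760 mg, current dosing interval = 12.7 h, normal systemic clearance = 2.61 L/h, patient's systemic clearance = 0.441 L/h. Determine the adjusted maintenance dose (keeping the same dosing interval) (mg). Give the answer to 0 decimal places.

To keep the same average steady-state level, dosing rate must scale with clearance.
CL ratio = 0.441 / 2.61 = 0.1690
New dose (same interval) = 1760 × 0.1690 = 297.4 mg

297 mg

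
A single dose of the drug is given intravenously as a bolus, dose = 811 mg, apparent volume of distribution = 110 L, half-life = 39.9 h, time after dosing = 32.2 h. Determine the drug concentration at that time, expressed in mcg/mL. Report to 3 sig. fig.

4.21 mcg/mL

C₀ = Dose / Vd = 811.0 / 110 = 7.373 mg/L
k = ln2 / t½ = 0.693147 / 39.9 = 0.01737 h⁻¹
C = C₀ · e^(−k·t) = 7.373 × e^(−0.01737 × 32.2)
  = 7.373 × 0.5716 = 4.214 mg/L
(4.214 mg/L = 4.214 mcg/mL)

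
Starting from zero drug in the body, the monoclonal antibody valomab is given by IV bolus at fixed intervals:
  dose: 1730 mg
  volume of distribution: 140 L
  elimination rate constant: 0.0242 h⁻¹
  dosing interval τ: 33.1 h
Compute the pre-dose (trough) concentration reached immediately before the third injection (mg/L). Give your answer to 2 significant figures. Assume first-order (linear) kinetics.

C₀ per dose = Dose / Vd = 1730 / 140 = 12.36 mg/L
Fraction remaining after one interval: r = e^(−kτ) = e^(−0.02420 × 33.1) = 0.4489
Before dose 3, 2 doses have been given (aged 1τ, 2τ).
C_trough = C₀ × (r + r²) = 12.36 × (0.4489 + 0.2015) = 8.039 mg/L

8.0 mg/L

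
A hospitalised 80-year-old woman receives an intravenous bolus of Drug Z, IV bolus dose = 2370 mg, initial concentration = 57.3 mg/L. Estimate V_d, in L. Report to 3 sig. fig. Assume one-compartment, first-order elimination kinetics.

Vd = Dose / C₀ = 2370 / 57.3 = 41.36 L

41.4 L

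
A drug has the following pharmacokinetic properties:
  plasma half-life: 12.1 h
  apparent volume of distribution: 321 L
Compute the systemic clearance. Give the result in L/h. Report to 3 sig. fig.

k = ln2 / t½ = 0.693147 / 12.1 = 0.05728 h⁻¹
CL = k × Vd = 0.05728 × 321 = 18.39 L/h

18.4 L/h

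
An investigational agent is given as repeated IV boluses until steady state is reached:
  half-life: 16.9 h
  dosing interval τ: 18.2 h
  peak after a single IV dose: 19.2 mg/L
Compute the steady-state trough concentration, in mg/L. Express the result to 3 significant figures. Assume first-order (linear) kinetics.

17.3 mg/L

k = ln2 / t½ = 0.693147 / 16.9 = 0.04101 h⁻¹
e^(−kτ) = e^(−0.04101 × 18.2) = 0.4741
Accumulation ratio R = 1 / (1 − e^(−kτ)) = 1 / (1 − 0.4741) = 1.902
Steady-state trough = C₀ × R × e^(−kτ) = 19.2 × 1.902 × 0.4741 = 17.31 mg/L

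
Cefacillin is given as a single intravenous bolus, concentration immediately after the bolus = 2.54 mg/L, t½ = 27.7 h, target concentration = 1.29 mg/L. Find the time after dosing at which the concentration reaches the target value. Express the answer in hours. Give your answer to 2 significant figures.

k = ln2 / t½ = 0.693147 / 27.7 = 0.02502 h⁻¹
t = ln(C₀ / C) / k = ln(2.540 / 1.29) / 0.02502
  = ln(1.969) / 0.02502 = 0.6775 / 0.02502 = 27.08 h

27 h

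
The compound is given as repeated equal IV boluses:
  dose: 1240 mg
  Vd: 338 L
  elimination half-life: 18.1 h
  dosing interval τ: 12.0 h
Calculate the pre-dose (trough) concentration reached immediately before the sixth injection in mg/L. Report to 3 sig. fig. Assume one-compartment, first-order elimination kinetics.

C₀ per dose = Dose / Vd = 1240 / 338 = 3.669 mg/L
k = ln2 / t½ = 0.693147 / 18.1 = 0.03830 h⁻¹
Fraction remaining after one interval: r = e^(−kτ) = e^(−0.03830 × 12.0) = 0.6315
Before dose 6, 5 doses have been given (aged 1τ, 2τ, 3τ, 4τ, 5τ).
C_trough = C₀ × (r + r² + … + r^5) = C₀ × r(1−r^5)/(1−r)
        = 3.669 × 0.6315 × (1 − 0.1004) / (1 − 0.6315) = 5.656 mg/L

5.66 mg/L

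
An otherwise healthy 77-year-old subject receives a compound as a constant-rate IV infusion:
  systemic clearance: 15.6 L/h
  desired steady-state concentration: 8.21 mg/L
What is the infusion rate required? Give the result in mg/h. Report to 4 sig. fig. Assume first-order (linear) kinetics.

128.1 mg/h

At steady state, infusion rate R₀ = Css × CL = 8.21 × 15.60 = 128.1 mg/h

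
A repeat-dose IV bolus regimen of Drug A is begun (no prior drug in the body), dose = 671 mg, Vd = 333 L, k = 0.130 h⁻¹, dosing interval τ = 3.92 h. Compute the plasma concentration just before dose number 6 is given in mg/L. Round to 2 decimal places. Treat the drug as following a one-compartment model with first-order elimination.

2.79 mg/L

C₀ per dose = Dose / Vd = 671 / 333 = 2.015 mg/L
Fraction remaining after one interval: r = e^(−kτ) = e^(−0.1300 × 3.92) = 0.6007
Before dose 6, 5 doses have been given (aged 1τ, 2τ, 3τ, 4τ, 5τ).
C_trough = C₀ × (r + r² + … + r^5) = C₀ × r(1−r^5)/(1−r)
        = 2.015 × 0.6007 × (1 − 0.07821) / (1 − 0.6007) = 2.794 mg/L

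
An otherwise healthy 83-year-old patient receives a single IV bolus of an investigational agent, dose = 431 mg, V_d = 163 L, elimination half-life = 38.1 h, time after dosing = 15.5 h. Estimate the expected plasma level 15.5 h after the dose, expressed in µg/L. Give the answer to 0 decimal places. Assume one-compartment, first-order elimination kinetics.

1994 µg/L

C₀ = Dose / Vd = 431.0 / 163 = 2.644 mg/L
k = ln2 / t½ = 0.693147 / 38.1 = 0.01819 h⁻¹
C = C₀ · e^(−k·t) = 2.644 × e^(−0.01819 × 15.5)
  = 2.644 × 0.7543 = 1.994 mg/L
Convert: 1.994 mg/L × 1000 = 1994 µg/L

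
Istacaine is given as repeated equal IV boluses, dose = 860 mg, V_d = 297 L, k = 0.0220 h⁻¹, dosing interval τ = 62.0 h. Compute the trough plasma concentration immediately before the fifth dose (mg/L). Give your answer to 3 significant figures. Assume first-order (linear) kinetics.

0.990 mg/L

C₀ per dose = Dose / Vd = 860 / 297 = 2.896 mg/L
Fraction remaining after one interval: r = e^(−kτ) = e^(−0.02200 × 62.0) = 0.2556
Before dose 5, 4 doses have been given (aged 1τ, 2τ, 3τ, 4τ).
C_trough = C₀ × (r + r² + … + r^4) = C₀ × r(1−r^4)/(1−r)
        = 2.896 × 0.2556 × (1 − 0.004268) / (1 − 0.2556) = 0.9901 mg/L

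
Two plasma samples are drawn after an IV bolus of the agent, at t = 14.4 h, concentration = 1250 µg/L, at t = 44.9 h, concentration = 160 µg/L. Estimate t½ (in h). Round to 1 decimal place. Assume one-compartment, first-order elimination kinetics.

k = ln(C₁/C₂) / (t₂ − t₁) = ln(1250/160) / (44.9 − 14.4)
  = 2.056 / 30.50 = 0.06741 h⁻¹
t½ = ln2 / k = 0.693147 / 0.06741 = 10.28 h

10.3 h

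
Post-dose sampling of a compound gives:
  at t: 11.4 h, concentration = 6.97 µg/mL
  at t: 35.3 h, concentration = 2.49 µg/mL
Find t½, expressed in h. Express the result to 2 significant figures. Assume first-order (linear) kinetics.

16 h

k = ln(C₁/C₂) / (t₂ − t₁) = ln(6.97/2.49) / (35.3 − 11.4)
  = 1.029 / 23.90 = 0.04305 h⁻¹
t½ = ln2 / k = 0.693147 / 0.04305 = 16.10 h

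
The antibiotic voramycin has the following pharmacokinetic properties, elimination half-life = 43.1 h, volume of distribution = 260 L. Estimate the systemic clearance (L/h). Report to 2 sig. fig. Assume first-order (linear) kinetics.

k = ln2 / t½ = 0.693147 / 43.1 = 0.01608 h⁻¹
CL = k × Vd = 0.01608 × 260 = 4.181 L/h

4.2 L/h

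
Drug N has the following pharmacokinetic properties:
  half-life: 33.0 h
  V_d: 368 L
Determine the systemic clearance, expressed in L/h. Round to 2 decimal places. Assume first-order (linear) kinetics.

7.73 L/h

k = ln2 / t½ = 0.693147 / 33.0 = 0.02100 h⁻¹
CL = k × Vd = 0.02100 × 368 = 7.728 L/h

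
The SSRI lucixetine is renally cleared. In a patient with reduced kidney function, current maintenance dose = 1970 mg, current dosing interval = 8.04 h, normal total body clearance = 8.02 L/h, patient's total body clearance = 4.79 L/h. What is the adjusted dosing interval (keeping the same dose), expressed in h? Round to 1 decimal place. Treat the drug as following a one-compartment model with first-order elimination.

To keep the same average steady-state level, dosing rate must scale with clearance.
CL ratio = 4.79 / 8.02 = 0.5973
New interval (same dose) = 8.04 / 0.5973 = 13.46 h

13.5 h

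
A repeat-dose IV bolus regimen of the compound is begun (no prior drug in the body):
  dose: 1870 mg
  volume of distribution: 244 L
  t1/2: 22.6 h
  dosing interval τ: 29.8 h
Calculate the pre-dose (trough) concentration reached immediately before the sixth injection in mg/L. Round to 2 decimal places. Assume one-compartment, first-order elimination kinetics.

5.08 mg/L

C₀ per dose = Dose / Vd = 1870 / 244 = 7.664 mg/L
k = ln2 / t½ = 0.693147 / 22.6 = 0.03067 h⁻¹
Fraction remaining after one interval: r = e^(−kτ) = e^(−0.03067 × 29.8) = 0.4009
Before dose 6, 5 doses have been given (aged 1τ, 2τ, 3τ, 4τ, 5τ).
C_trough = C₀ × (r + r² + … + r^5) = C₀ × r(1−r^5)/(1−r)
        = 7.664 × 0.4009 × (1 − 0.01036) / (1 − 0.4009) = 5.075 mg/L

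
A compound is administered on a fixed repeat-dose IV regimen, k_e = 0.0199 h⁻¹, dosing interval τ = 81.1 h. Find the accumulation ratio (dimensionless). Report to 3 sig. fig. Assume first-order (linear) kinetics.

1.25

e^(−kτ) = e^(−0.01990 × 81.1) = 0.1991
Accumulation ratio R = 1 / (1 − e^(−kτ)) = 1 / (1 − 0.1991) = 1.249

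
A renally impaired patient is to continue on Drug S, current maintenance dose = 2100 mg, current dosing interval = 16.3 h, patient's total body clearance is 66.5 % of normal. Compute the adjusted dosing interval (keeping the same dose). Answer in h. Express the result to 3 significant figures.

To keep the same average steady-state level, dosing rate must scale with clearance.
CL ratio = 66.5 / 100 = 0.6650
New interval (same dose) = 16.3 / 0.6650 = 24.51 h

24.5 h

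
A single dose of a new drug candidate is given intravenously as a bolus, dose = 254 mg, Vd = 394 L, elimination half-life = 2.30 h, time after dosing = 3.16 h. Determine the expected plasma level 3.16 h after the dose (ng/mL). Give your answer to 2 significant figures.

C₀ = Dose / Vd = 254.0 / 394 = 0.6447 mg/L
k = ln2 / t½ = 0.693147 / 2.30 = 0.3014 h⁻¹
C = C₀ · e^(−k·t) = 0.6447 × e^(−0.3014 × 3.16)
  = 0.6447 × 0.3858 = 0.2487 mg/L
Convert: 0.2487 mg/L × 1000 = 248.7 ng/mL

250 ng/mL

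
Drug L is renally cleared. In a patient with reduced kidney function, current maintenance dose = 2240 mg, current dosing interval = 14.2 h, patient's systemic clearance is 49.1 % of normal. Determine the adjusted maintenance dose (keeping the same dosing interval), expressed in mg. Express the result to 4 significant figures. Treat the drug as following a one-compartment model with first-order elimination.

To keep the same average steady-state level, dosing rate must scale with clearance.
CL ratio = 49.1 / 100 = 0.4910
New dose (same interval) = 2240 × 0.4910 = 1100 mg

1100 mg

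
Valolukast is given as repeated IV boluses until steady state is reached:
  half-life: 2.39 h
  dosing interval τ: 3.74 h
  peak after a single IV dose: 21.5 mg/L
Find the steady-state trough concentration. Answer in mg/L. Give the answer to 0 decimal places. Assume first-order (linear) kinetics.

11 mg/L

k = ln2 / t½ = 0.693147 / 2.39 = 0.2900 h⁻¹
e^(−kτ) = e^(−0.2900 × 3.74) = 0.3380
Accumulation ratio R = 1 / (1 − e^(−kτ)) = 1 / (1 − 0.3380) = 1.511
Steady-state trough = C₀ × R × e^(−kτ) = 21.5 × 1.511 × 0.3380 = 10.98 mg/L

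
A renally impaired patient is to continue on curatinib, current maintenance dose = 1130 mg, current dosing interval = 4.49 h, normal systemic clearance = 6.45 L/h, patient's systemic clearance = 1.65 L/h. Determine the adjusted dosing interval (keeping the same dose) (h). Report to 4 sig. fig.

To keep the same average steady-state level, dosing rate must scale with clearance.
CL ratio = 1.65 / 6.45 = 0.2558
New interval (same dose) = 4.49 / 0.2558 = 17.55 h

17.55 h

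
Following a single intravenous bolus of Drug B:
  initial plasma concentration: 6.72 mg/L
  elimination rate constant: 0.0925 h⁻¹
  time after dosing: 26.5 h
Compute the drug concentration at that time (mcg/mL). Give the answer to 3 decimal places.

C = C₀ · e^(−k·t) = 6.720 × e^(−0.09250 × 26.5)
  = 6.720 × 0.08619 = 0.5792 mg/L
(0.5792 mg/L = 0.5792 mcg/mL)

0.579 mcg/mL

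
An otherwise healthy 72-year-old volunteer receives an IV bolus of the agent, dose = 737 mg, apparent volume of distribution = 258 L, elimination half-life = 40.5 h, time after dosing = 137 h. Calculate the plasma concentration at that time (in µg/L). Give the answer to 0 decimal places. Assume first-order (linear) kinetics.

274 µg/L

C₀ = Dose / Vd = 737.0 / 258 = 2.857 mg/L
k = ln2 / t½ = 0.693147 / 40.5 = 0.01711 h⁻¹
C = C₀ · e^(−k·t) = 2.857 × e^(−0.01711 × 137)
  = 2.857 × 0.09594 = 0.2741 mg/L
Convert: 0.2741 mg/L × 1000 = 274.1 µg/L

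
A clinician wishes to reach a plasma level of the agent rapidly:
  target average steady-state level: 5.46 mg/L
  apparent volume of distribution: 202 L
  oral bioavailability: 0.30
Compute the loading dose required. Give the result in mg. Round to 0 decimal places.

3676 mg

LD = Css × Vd / F = 5.46 × 202 / 0.30 = 3676 mg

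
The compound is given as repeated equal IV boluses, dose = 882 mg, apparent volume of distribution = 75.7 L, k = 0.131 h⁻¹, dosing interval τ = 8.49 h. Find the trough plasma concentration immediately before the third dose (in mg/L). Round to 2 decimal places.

C₀ per dose = Dose / Vd = 882 / 75.7 = 11.65 mg/L
Fraction remaining after one interval: r = e^(−kτ) = e^(−0.1310 × 8.49) = 0.3288
Before dose 3, 2 doses have been given (aged 1τ, 2τ).
C_trough = C₀ × (r + r²) = 11.65 × (0.3288 + 0.1081) = 5.090 mg/L

5.09 mg/L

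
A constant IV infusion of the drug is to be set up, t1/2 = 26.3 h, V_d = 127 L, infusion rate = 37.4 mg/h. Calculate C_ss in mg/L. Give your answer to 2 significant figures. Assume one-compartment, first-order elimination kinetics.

11 mg/L

k = ln2 / t½ = 0.693147 / 26.3 = 0.02636 h⁻¹
CL = k × Vd = 0.02636 × 127 = 3.348 L/h
At steady state Css = R₀ / CL = 37.4 / 3.348 = 11.17 mg/L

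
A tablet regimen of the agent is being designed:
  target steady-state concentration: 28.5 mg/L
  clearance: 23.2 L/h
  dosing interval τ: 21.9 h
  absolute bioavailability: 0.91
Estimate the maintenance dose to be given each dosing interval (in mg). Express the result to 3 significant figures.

15900 mg

At steady state, F × (Dose/τ) = Css × CL.
Dose = Css × CL × τ / F = 28.5 × 23.20 × 21.9 / 0.91 = 15910 mg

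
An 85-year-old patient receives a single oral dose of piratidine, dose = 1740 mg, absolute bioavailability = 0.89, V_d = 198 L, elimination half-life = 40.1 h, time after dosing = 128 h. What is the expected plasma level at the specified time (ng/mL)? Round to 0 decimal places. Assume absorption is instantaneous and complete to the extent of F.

Amount reaching circulation = F × Dose = 0.89 × 1740 = 1549 mg
C₀ = F·Dose / Vd = 1549 / 198 = 7.823 mg/L
k = ln2 / t½ = 0.693147 / 40.1 = 0.01729 h⁻¹
C = C₀ · e^(−k·t) = 7.823 × e^(−0.01729 × 128)
  = 7.823 × 0.1094 = 0.8558 mg/L
Convert: 0.8558 mg/L × 1000 = 855.8 ng/mL

856 ng/mL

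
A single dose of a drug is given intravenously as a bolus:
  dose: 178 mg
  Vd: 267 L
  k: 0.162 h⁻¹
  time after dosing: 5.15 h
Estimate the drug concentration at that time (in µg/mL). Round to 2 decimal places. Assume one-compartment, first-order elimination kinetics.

0.29 µg/mL

C₀ = Dose / Vd = 178.0 / 267 = 0.6667 mg/L
C = C₀ · e^(−k·t) = 0.6667 × e^(−0.1620 × 5.15)
  = 0.6667 × 0.4342 = 0.2895 mg/L
(0.2895 mg/L = 0.2895 µg/mL)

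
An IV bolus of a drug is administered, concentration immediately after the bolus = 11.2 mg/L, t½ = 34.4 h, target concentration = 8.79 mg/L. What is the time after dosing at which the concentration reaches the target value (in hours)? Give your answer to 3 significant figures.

k = ln2 / t½ = 0.693147 / 34.4 = 0.02015 h⁻¹
t = ln(C₀ / C) / k = ln(11.20 / 8.79) / 0.02015
  = ln(1.274) / 0.02015 = 0.2422 / 0.02015 = 12.02 h

12.0 h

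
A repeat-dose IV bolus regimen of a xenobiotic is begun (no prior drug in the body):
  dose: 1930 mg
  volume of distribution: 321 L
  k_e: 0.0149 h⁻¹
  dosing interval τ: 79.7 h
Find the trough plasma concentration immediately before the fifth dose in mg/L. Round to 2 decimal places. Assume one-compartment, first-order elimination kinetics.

2.62 mg/L

C₀ per dose = Dose / Vd = 1930 / 321 = 6.012 mg/L
Fraction remaining after one interval: r = e^(−kτ) = e^(−0.01490 × 79.7) = 0.3050
Before dose 5, 4 doses have been given (aged 1τ, 2τ, 3τ, 4τ).
C_trough = C₀ × (r + r² + … + r^4) = C₀ × r(1−r^4)/(1−r)
        = 6.012 × 0.3050 × (1 − 0.008654) / (1 − 0.3050) = 2.616 mg/L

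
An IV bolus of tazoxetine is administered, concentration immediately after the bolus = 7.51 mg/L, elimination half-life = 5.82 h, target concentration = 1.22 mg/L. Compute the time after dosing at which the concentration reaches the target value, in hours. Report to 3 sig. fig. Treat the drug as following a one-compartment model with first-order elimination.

15.3 h

k = ln2 / t½ = 0.693147 / 5.82 = 0.1191 h⁻¹
t = ln(C₀ / C) / k = ln(7.510 / 1.22) / 0.1191
  = ln(6.156) / 0.1191 = 1.817 / 0.1191 = 15.26 h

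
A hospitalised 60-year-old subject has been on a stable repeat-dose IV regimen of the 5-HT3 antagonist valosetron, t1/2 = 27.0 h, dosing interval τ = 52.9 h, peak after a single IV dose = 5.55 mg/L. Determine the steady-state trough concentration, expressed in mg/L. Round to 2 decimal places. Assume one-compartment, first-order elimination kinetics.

k = ln2 / t½ = 0.693147 / 27.0 = 0.02567 h⁻¹
e^(−kτ) = e^(−0.02567 × 52.9) = 0.2572
Accumulation ratio R = 1 / (1 − e^(−kτ)) = 1 / (1 − 0.2572) = 1.346
Steady-state trough = C₀ × R × e^(−kτ) = 5.55 × 1.346 × 0.2572 = 1.921 mg/L

1.92 mg/L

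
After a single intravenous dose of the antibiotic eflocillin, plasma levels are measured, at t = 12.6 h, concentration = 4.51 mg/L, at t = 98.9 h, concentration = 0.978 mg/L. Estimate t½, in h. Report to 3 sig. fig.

k = ln(C₁/C₂) / (t₂ − t₁) = ln(4.51/0.978) / (98.9 − 12.6)
  = 1.529 / 86.30 = 0.01772 h⁻¹
t½ = ln2 / k = 0.693147 / 0.01772 = 39.12 h

39.1 h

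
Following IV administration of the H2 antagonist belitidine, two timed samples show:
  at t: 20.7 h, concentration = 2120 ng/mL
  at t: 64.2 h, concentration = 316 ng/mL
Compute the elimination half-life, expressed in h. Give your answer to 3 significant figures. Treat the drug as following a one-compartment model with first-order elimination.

k = ln(C₁/C₂) / (t₂ − t₁) = ln(2120/316) / (64.2 − 20.7)
  = 1.903 / 43.50 = 0.04375 h⁻¹
t½ = ln2 / k = 0.693147 / 0.04375 = 15.84 h

15.8 h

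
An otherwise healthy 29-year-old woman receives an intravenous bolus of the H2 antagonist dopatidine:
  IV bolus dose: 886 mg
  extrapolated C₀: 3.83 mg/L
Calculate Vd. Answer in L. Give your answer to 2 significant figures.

230 L

Vd = Dose / C₀ = 886.0 / 3.83 = 231.3 L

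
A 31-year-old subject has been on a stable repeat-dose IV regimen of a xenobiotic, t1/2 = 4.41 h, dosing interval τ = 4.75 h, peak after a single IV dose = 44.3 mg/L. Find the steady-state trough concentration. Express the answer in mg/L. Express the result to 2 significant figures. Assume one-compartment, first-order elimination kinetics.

k = ln2 / t½ = 0.693147 / 4.41 = 0.1572 h⁻¹
e^(−kτ) = e^(−0.1572 × 4.75) = 0.4739
Accumulation ratio R = 1 / (1 − e^(−kτ)) = 1 / (1 − 0.4739) = 1.901
Steady-state trough = C₀ × R × e^(−kτ) = 44.3 × 1.901 × 0.4739 = 39.91 mg/L

40 mg/L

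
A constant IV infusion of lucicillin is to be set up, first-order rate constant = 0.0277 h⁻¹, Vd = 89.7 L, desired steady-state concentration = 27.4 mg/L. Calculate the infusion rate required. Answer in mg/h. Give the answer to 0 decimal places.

CL = k × Vd = 0.02770 × 89.7 = 2.485 L/h
At steady state, infusion rate R₀ = Css × CL = 27.4 × 2.485 = 68.09 mg/h

68 mg/h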